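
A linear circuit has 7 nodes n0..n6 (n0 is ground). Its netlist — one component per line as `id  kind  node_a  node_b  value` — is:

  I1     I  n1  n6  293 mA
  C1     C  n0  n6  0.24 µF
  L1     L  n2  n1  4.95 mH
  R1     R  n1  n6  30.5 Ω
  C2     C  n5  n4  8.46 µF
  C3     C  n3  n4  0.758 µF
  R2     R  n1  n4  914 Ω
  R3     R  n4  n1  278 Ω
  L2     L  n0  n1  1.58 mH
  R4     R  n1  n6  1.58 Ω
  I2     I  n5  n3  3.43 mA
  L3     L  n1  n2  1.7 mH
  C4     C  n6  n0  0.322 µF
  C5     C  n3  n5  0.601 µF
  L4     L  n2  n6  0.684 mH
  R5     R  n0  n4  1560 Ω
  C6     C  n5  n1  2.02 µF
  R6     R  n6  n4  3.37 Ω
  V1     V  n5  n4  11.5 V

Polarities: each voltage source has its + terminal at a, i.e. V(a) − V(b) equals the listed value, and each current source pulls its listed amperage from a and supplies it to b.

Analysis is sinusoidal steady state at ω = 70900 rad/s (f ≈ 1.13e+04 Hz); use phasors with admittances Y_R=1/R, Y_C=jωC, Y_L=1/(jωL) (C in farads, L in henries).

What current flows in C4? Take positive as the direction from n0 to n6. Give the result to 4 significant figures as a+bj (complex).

Apply KCL at each of the 6 non-ground nodes and solve the resulting linear system.
Node n1: branches {I1, L1, R1, R2, R3, L2, R4, L3, C6} → V_1 = 0.9597+2.192j
Node n2: branches {L1, L3, L4} → V_2 = 0.5118+1.063j
Node n3: branches {C3, I2, C5} → V_3 = 2.717-3.431j
Node n4: branches {C2, C3, R2, R3, R5, R6, V1} → V_4 = -2.369-3.395j
Node n5: branches {C2, I2, C5, C6, V1} → V_5 = 9.131-3.395j
Node n6: branches {I1, C1, R1, R4, C4, L4, R6} → V_6 = 0.2696+0.4529j
Source currents: i(V1)=-0.8021-8.341j

0.01034-0.006156j A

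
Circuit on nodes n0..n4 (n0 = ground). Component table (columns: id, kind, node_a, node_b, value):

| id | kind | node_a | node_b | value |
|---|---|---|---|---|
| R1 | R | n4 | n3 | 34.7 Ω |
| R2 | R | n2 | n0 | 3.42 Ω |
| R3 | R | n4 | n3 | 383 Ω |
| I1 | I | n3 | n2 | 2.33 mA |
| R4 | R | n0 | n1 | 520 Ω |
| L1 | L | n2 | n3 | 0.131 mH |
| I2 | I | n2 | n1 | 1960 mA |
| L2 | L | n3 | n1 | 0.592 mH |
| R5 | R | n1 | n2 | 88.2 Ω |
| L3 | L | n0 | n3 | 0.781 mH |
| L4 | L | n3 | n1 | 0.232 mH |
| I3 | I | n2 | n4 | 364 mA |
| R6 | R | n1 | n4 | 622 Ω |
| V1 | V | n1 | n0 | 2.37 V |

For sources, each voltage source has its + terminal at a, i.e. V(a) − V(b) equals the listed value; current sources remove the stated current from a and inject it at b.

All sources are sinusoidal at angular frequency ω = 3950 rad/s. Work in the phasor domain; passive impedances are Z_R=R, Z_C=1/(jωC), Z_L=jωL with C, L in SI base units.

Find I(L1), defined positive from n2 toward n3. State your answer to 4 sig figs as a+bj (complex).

-2.633+0.7909j A

Element admittances at ω=3950 rad/s:
  Y(R1) = 0.02882+0.000j S between n4,n3
  Y(R2) = 0.2924+0.000j S between n2,n0
  Y(R3) = 0.002611+0.000j S between n4,n3
  I1: injects 0.00233 A into n2 (from n3)
  Y(R4) = 0.001923+0.000j S between n0,n1
  Y(L1) = 0.000-1.933j S between n2,n3
  I2: injects 1.96 A into n1 (from n2)
  Y(L2) = 0.000-0.4276j S between n3,n1
  Y(R5) = 0.01134+0.000j S between n1,n2
  Y(L3) = 0.000-0.3242j S between n0,n3
  Y(L4) = 0.000-1.091j S between n3,n1
  I3: injects 0.364 A into n4 (from n2)
  Y(R6) = 0.001608+0.000j S between n1,n4
  V1: constraint V(n1)−V(n0) = 2.37
Assemble and solve the 5×5 MNA system:
  V(n1)=2.370+0.000j  V(n2)=1.114-2.604j  V(n3)=1.523-1.241j  V(n4)=12.58-1.181j
  i(V1)=0.07217+1.255j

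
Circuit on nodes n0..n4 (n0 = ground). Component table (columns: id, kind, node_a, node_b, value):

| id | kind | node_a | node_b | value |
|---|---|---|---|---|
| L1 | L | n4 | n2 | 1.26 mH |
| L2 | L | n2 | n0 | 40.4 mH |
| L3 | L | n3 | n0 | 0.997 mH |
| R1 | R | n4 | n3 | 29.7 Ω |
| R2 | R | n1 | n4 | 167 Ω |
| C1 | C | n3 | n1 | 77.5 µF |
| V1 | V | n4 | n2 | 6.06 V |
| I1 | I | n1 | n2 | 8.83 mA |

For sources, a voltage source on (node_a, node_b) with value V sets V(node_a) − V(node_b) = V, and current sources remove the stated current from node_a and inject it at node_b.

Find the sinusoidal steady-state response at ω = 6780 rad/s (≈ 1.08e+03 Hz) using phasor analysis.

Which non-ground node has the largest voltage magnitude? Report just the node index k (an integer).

2

Apply KCL at each of the 4 non-ground nodes and solve the resulting linear system.
Node n1: branches {R2, C1, I1} → V_1 = 0.1334+0.02616j
Node n2: branches {L1, L2, V1, I1} → V_2 = -5.652-0.5058j
Node n3: branches {L3, R1, C1} → V_3 = 0.1395+0.01248j
Node n4: branches {L1, R1, R2, V1} → V_4 = 0.4078-0.5058j
Source currents: i(V1)=-0.01068+0.7300j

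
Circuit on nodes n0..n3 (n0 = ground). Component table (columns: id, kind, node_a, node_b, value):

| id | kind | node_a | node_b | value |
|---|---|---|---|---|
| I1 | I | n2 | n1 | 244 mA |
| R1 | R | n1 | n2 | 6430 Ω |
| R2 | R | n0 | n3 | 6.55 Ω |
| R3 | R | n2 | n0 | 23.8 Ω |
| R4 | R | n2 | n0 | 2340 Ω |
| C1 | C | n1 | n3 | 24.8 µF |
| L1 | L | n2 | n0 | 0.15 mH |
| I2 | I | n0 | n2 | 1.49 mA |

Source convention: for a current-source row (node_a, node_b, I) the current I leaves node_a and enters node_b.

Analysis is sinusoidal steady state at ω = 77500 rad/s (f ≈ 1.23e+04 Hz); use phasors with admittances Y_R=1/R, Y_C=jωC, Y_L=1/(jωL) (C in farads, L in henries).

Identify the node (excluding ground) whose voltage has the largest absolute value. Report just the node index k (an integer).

MNA unknowns: 3 node voltages V₁..V_3
I1: z[2]−=0.244, z[1]+=0.244
R1: Y=0.0001555+0.000j on G[1,2]
R2: Y=0.1527+0.000j on G[0,3]
R3: Y=0.04202+0.000j on G[2,0]
R4: Y=0.0004274+0.000j on G[2,0]
C1: Y=0.000+1.922j on G[1,3]
L1: Y=0.000-0.08602j on G[2,0]
I2: z[0]−=0.00149, z[2]+=0.00149
solve → V1=1.595-0.1289j, V2=-1.120-2.262j, V3=1.595-0.002173j

2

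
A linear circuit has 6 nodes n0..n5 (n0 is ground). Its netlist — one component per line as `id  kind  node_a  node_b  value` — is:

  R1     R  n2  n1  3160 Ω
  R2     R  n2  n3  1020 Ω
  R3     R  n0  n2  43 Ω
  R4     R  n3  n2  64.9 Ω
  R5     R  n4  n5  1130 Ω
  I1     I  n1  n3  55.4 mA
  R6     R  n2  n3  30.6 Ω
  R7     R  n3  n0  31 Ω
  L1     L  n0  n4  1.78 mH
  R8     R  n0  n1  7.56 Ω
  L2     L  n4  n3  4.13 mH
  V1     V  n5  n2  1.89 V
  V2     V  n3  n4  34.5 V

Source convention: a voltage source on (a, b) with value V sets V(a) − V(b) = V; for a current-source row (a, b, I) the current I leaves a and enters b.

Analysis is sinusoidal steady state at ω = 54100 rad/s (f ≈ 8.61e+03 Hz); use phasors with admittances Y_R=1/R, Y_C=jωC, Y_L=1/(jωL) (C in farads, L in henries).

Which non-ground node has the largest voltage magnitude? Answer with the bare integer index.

4

MNA unknowns: 5 node voltages V₁..V_5 plus 2 source currents (V1, V2)
R1: Y=0.0003165+0.000j on G[2,1]
R2: Y=0.0009804+0.000j on G[2,3]
R3: Y=0.02326+0.000j on G[0,2]
R4: Y=0.01541+0.000j on G[3,2]
R5: Y=0.0008850+0.000j on G[4,5]
I1: z[1]−=0.0554, z[3]+=0.0554
R6: Y=0.03268+0.000j on G[2,3]
R7: Y=0.03226+0.000j on G[3,0]
L1: Y=0.000-0.01038j on G[0,4]
R8: Y=0.1323+0.000j on G[0,1]
L2: Y=0.000-0.004476j on G[4,3]
V1: row V5−V2=1.89, i_V1 at 5,2
V2: row V3−V4=34.5, i_V2 at 3,4
solve → V1=-0.4143-0.01105j, V2=1.480-4.629j, V3=2.825-6.814j, V4=-31.67-6.814j, V5=3.370-4.629j
aux → i_V1=-0.03101-0.001933j, i_V2=-0.1018+0.4814j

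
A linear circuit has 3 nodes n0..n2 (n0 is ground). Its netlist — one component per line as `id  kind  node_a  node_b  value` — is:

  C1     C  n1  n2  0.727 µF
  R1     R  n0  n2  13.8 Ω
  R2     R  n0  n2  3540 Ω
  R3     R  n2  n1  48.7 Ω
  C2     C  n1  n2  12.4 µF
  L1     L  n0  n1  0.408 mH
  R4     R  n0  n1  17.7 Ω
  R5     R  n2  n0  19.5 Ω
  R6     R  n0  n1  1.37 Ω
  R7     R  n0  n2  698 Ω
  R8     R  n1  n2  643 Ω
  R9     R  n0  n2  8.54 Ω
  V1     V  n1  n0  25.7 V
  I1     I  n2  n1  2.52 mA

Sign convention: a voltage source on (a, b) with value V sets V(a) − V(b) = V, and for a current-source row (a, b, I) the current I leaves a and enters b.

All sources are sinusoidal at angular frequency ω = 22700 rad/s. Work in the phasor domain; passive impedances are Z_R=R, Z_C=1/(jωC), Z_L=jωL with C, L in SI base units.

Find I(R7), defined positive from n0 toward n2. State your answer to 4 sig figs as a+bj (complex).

-0.02193-0.01676j A

Element admittances at ω=22700 rad/s:
  Y(C1) = 0.000+0.01650j S between n1,n2
  Y(R1) = 0.07246+0.000j S between n0,n2
  Y(R2) = 0.0002825+0.000j S between n0,n2
  Y(R3) = 0.02053+0.000j S between n2,n1
  Y(C2) = 0.000+0.2815j S between n1,n2
  Y(L1) = 0.000-0.1080j S between n0,n1
  Y(R4) = 0.05650+0.000j S between n0,n1
  Y(R5) = 0.05128+0.000j S between n2,n0
  Y(R6) = 0.7299+0.000j S between n0,n1
  Y(R7) = 0.001433+0.000j S between n0,n2
  Y(R8) = 0.001555+0.000j S between n1,n2
  Y(R9) = 0.1171+0.000j S between n0,n2
  V1: constraint V(n1)−V(n0) = 25.7
  I1: injects 0.00252 A into n1 (from n2)
Assemble and solve the 3×3 MNA system:
  V(n1)=25.70+0.000j  V(n2)=15.31+11.70j
  i(V1)=-23.92-0.06296j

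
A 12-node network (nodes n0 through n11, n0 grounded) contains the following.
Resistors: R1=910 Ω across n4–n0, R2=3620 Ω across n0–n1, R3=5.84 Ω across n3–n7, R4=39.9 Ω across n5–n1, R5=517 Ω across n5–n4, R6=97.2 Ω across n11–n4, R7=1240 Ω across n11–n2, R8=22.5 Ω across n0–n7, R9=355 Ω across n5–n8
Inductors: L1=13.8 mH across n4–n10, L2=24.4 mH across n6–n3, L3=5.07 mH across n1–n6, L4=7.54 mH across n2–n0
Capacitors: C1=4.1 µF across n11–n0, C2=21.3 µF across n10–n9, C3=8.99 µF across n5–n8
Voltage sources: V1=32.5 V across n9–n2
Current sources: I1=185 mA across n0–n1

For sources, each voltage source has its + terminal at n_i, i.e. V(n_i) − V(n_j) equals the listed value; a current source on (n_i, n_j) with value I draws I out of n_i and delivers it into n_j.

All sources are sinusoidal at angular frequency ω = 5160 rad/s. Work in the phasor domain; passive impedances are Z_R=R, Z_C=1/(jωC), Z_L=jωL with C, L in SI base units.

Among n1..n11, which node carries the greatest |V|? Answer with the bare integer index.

1

Apply KCL at each of the 11 non-ground nodes and solve the resulting linear system.
Node n1: branches {R2, R4, L3, I1} → V_1 = 17.34+23.73j
Node n2: branches {R7, L4, V1} → V_2 = -7.707-7.008j
Node n3: branches {L2, R3} → V_3 = 4.857-2.327j
Node n4: branches {R1, L1, R5, R6} → V_4 = 12.42-18.34j
Node n5: branches {R4, R5, C3, R9} → V_5 = 16.99+20.72j
Node n6: branches {L2, L3} → V_6 = 15.19+19.25j
Node n7: branches {R3, R8} → V_7 = 3.856-1.847j
Node n8: branches {C3, R9} → V_8 = 16.99+20.72j
Node n9: branches {C2, V1} → V_9 = 24.79-7.008j
Node n10: branches {L1, C2} → V_10 = 26.60-5.348j
Node n11: branches {C1, R6, R7} → V_11 = -4.840-8.286j
Source currents: i(V1)=-0.1824+0.1991j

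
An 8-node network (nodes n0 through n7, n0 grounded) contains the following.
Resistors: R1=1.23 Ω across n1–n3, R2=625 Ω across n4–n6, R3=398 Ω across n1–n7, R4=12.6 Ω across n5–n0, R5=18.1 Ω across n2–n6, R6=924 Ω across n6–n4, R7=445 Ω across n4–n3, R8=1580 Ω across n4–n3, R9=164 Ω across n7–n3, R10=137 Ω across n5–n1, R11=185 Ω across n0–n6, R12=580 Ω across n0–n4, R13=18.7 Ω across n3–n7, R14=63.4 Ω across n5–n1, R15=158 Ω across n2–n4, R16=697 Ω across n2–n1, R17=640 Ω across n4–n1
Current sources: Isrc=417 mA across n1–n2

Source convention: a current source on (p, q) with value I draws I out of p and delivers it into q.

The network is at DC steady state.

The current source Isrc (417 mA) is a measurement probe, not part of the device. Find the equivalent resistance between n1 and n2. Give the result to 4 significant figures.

R_eq = 118.7 Ω

MNA unknowns: 7 node voltages V₁..V_7
R1: Y=0.8130 on G[1,3]
R2: Y=0.001600 on G[4,6]
R3: Y=0.002513 on G[1,7]
R4: Y=0.07937 on G[5,0]
R5: Y=0.05525 on G[2,6]
R6: Y=0.001082 on G[6,4]
R7: Y=0.002247 on G[4,3]
R8: Y=0.0006329 on G[4,3]
R9: Y=0.006098 on G[7,3]
R10: Y=0.007299 on G[5,1]
R11: Y=0.005405 on G[0,6]
R12: Y=0.001724 on G[0,4]
R13: Y=0.05348 on G[3,7]
R14: Y=0.01577 on G[5,1]
R15: Y=0.006329 on G[2,4]
R16: Y=0.001435 on G[2,1]
R17: Y=0.001563 on G[4,1]
Isrc: z[1]−=0.417, z[2]+=0.417
solve → V1=-11.90, V2=37.61, V3=-11.80, V4=18.15, V5=-2.681, V6=33.57, V7=-11.80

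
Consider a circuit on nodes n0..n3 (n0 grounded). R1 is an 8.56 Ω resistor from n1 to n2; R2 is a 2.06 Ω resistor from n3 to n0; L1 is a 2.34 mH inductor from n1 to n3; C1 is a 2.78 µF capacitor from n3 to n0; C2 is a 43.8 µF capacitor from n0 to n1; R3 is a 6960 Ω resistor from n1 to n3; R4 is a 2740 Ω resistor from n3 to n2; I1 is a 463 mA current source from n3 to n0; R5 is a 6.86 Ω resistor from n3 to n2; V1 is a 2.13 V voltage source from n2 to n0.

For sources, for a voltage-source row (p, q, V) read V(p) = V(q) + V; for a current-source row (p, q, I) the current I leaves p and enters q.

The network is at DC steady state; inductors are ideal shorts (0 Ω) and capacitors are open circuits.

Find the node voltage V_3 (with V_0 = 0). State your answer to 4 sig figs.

0.1298 V

MNA unknowns: 3 node voltages V₁..V_3 plus 2 source currents (L1, V1)
R1: Y=0.1168 on G[1,2]
R2: Y=0.4854 on G[3,0]
L1: row V1−V3=0, i_L1 at 1,3
C1: Y=0.000 on G[3,0]
C2: Y=0.000 on G[0,1]
R3: Y=0.0001437 on G[1,3]
R4: Y=0.0003650 on G[3,2]
I1: z[3]−=0.463, z[0]+=0.463
R5: Y=0.1458 on G[3,2]
V1: row V2−V0=2.13, i_V1 at 2,0
solve → V1=0.1298, V2=2.130, V3=0.1298
aux → i_L1=0.2337, i_V1=-0.5260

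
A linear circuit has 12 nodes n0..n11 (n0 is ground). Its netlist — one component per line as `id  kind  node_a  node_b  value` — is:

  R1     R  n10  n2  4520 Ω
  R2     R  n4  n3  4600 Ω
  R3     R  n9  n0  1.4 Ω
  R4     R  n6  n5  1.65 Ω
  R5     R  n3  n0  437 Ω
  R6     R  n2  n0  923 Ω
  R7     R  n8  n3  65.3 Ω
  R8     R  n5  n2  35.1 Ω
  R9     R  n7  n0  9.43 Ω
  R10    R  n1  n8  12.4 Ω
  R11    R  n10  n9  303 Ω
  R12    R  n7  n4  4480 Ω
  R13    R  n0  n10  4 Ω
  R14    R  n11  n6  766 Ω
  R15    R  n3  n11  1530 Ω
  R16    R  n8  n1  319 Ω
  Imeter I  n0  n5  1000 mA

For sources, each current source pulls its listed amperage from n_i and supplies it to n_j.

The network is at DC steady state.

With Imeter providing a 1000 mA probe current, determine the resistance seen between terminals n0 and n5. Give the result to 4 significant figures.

R_eq = 618.9 Ω

Element admittances at DC:
  Y(R1) = 0.0002212 S between n10,n2
  Y(R2) = 0.0002174 S between n4,n3
  Y(R3) = 0.7143 S between n9,n0
  Y(R4) = 0.6061 S between n6,n5
  Y(R5) = 0.002288 S between n3,n0
  Y(R6) = 0.001083 S between n2,n0
  Y(R7) = 0.01531 S between n8,n3
  Y(R8) = 0.02849 S between n5,n2
  Y(R9) = 0.1060 S between n7,n0
  Y(R10) = 0.08065 S between n1,n8
  Y(R11) = 0.003300 S between n10,n9
  Y(R12) = 0.0002232 S between n7,n4
  Y(R13) = 0.2500 S between n0,n10
  Y(R14) = 0.001305 S between n11,n6
  Y(R15) = 0.0006536 S between n3,n11
  Y(R16) = 0.003135 S between n8,n1
  Imeter: injects 1 A into n5 (from n0)
Assemble and solve the 11×11 MNA system:
  V(n1)=95.06  V(n2)=591.8  V(n3)=95.06  V(n4)=46.95  V(n5)=618.9  V(n6)=618.5  V(n7)=0.09862  V(n8)=95.06  V(n9)=0.002375  V(n10)=0.5165  V(n11)=443.9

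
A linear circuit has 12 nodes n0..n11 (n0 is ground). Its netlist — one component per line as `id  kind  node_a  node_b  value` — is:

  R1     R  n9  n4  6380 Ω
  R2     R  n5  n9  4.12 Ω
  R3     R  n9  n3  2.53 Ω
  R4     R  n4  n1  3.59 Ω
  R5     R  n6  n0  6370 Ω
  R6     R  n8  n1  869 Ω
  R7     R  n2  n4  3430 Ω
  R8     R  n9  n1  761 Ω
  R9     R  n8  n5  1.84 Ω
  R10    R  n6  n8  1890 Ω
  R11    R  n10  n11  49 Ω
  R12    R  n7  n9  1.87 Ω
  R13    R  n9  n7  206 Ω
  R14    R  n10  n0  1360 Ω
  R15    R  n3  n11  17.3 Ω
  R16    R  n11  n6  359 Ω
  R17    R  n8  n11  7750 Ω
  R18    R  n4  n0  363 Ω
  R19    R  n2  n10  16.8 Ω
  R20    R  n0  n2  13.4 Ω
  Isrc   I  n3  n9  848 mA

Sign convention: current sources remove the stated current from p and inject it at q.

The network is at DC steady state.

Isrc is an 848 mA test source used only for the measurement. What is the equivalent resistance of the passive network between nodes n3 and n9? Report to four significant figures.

MNA unknowns: 11 node voltages V₁..V_11
R1: Y=0.0001567 on G[9,4]
R2: Y=0.2427 on G[5,9]
R3: Y=0.3953 on G[9,3]
R4: Y=0.2786 on G[4,1]
R5: Y=0.0001570 on G[6,0]
R6: Y=0.001151 on G[8,1]
R7: Y=0.0002915 on G[2,4]
R8: Y=0.001314 on G[9,1]
R9: Y=0.5435 on G[8,5]
R10: Y=0.0005291 on G[6,8]
R11: Y=0.02041 on G[10,11]
R12: Y=0.5348 on G[7,9]
R13: Y=0.004854 on G[9,7]
R14: Y=0.0007353 on G[10,0]
R15: Y=0.05780 on G[3,11]
R16: Y=0.002786 on G[11,6]
R17: Y=0.0001290 on G[8,11]
R18: Y=0.002755 on G[4,0]
R19: Y=0.05952 on G[2,10]
R20: Y=0.07463 on G[0,2]
Isrc: z[3]−=0.848, z[9]+=0.848
solve → V1=0.8640, V2=-0.03109, V3=-0.2691, V4=0.8552, V5=1.857, V6=0.1192, V7=1.867, V8=1.853, V9=1.867, V10=-0.07440, V11=-0.2034

R_eq = 2.519 Ω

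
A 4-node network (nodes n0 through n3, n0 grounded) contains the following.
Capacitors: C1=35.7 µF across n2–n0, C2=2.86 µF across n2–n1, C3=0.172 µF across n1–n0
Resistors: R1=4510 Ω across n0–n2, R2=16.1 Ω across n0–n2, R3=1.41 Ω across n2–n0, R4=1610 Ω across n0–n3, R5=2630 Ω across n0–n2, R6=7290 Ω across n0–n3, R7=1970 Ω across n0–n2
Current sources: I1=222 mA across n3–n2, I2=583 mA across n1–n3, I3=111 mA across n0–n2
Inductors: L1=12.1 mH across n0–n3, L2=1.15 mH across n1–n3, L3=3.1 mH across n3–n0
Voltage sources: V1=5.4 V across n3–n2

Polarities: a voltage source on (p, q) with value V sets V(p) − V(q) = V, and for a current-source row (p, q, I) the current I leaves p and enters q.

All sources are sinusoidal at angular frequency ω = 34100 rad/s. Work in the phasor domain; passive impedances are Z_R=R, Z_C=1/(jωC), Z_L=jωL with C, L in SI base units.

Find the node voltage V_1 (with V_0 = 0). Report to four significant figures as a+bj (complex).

-1.675+7.429j V

Apply KCL at each of the 3 non-ground nodes and solve the resulting linear system.
Node n1: branches {C2, I2, L2, C3} → V_1 = -1.675+7.429j
Node n2: branches {C1, C2, R1, R2, I1, R3, R5, I3, R7, V1} → V_2 = 0.1002-0.06055j
Node n3: branches {I1, I2, L1, R4, L2, R6, L3, V1} → V_3 = 5.500-0.06055j
Source currents: i(V1)=0.5485+0.2484j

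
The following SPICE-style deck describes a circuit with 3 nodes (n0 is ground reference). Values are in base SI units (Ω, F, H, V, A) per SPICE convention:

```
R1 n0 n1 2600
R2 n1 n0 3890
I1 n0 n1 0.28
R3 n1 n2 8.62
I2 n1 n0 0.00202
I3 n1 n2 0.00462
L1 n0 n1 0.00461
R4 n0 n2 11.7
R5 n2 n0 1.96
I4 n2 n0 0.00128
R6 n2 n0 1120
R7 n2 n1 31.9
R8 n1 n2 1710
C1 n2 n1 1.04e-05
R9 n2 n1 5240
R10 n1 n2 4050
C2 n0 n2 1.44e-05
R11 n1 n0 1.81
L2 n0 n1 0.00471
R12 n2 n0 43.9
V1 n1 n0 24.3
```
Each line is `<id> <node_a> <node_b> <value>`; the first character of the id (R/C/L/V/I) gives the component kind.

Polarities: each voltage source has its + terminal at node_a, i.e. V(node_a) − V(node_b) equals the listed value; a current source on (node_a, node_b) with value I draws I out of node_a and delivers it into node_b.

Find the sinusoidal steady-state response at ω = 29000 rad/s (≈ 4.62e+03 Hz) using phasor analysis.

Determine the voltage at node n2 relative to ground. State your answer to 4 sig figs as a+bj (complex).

Apply KCL at each of the 2 non-ground nodes and solve the resulting linear system.
Node n1: branches {R1, R2, I1, R3, I2, I3, L1, R7, R8, C1, R9, R10, R11, L2, V1} → V_1 = 24.30+0.000j
Node n2: branches {R3, I3, R4, R5, I4, R6, R7, R8, C1, R9, R10, C2, R12} → V_2 = 7.267+2.739j
Source currents: i(V1)=-16.52-4.371j

7.267+2.739j V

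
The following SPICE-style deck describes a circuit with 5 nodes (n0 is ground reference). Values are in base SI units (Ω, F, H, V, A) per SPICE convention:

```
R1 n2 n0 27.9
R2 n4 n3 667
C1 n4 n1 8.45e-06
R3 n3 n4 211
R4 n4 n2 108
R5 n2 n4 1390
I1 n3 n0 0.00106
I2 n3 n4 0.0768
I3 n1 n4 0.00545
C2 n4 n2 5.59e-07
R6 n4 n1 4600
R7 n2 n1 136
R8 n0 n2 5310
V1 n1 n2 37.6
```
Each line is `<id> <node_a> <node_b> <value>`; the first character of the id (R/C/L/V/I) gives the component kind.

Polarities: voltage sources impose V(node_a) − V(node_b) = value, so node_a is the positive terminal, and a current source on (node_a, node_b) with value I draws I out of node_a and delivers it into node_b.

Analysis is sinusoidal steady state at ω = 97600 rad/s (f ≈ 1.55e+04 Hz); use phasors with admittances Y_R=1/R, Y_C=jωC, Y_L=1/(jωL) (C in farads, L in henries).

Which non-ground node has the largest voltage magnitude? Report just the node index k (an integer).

MNA unknowns: 4 node voltages V₁..V_4 plus 1 source current (V1)
R1: Y=0.03584+0.000j on G[2,0]
R2: Y=0.001499+0.000j on G[4,3]
C1: Y=0.000+0.8247j on G[4,1]
R3: Y=0.004739+0.000j on G[3,4]
R4: Y=0.009259+0.000j on G[4,2]
R5: Y=0.0007194+0.000j on G[2,4]
I1: z[3]−=0.00106, z[0]+=0.00106
I2: z[3]−=0.0768, z[4]+=0.0768
I3: z[1]−=0.00545, z[4]+=0.00545
C2: Y=0.000+0.05456j on G[4,2]
R6: Y=0.0002174+0.000j on G[4,1]
R7: Y=0.007353+0.000j on G[2,1]
R8: Y=0.0001883+0.000j on G[0,2]
V1: row V1−V2=37.6, i_V1 at 1,2
solve → V1=37.57+0.000j, V2=-0.02942+0.000j, V3=22.75+0.3946j, V4=35.23+0.3946j
aux → i_V1=-0.6079-1.928j

1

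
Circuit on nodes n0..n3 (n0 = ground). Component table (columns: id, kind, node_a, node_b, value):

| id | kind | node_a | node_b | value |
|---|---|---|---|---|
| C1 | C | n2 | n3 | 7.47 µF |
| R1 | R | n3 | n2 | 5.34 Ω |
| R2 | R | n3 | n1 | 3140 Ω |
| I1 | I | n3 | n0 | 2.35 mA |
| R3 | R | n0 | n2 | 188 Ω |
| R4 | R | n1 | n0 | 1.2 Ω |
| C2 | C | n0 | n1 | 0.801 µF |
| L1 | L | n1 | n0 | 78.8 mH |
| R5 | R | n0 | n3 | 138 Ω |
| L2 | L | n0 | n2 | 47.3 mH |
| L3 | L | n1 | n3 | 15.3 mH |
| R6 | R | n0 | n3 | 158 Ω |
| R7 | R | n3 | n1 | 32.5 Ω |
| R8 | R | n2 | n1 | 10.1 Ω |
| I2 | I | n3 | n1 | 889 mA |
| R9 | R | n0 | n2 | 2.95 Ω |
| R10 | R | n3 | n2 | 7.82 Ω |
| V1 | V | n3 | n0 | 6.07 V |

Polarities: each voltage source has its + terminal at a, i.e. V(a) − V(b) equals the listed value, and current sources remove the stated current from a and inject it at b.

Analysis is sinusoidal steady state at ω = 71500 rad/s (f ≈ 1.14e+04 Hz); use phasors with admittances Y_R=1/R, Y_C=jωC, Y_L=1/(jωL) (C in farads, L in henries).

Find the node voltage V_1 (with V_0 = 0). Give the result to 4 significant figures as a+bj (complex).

Apply KCL at each of the 3 non-ground nodes and solve the resulting linear system.
Node n1: branches {R2, R4, C2, L1, L3, R7, R8, I2} → V_1 = 1.517+0.06861j
Node n2: branches {C1, R1, R3, L2, R8, R9, R10} → V_2 = 3.835+1.584j
Node n3: branches {C1, R1, R2, I1, R5, L3, R6, R7, I2, R10, V1} → V_3 = 6.070+0.000j
Source currents: i(V1)=-2.666-0.6881j

1.517+0.06861j V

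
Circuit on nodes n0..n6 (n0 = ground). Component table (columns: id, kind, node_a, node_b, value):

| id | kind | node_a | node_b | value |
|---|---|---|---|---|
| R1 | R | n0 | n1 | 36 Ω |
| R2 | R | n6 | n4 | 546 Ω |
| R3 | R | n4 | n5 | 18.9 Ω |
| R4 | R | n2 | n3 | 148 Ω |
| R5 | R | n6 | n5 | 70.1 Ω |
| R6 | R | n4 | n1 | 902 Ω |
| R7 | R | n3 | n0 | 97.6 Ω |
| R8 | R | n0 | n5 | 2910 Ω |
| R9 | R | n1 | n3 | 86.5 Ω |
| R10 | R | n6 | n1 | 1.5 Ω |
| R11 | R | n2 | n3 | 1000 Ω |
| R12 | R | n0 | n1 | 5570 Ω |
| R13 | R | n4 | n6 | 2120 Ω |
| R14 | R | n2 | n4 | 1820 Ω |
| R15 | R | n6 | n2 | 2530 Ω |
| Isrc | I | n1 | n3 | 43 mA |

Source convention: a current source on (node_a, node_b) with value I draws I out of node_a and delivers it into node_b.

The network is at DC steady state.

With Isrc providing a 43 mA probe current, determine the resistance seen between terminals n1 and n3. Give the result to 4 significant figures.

Apply KCL at each of the 6 non-ground nodes and solve the resulting linear system.
Node n1: branches {R1, R6, R9, R10, R12, Isrc} → V_1 = -0.5748
Node n2: branches {R4, R11, R14, R15} → V_2 = 1.356
Node n3: branches {R4, R7, R9, R11, Isrc} → V_3 = 1.586
Node n4: branches {R2, R3, R6, R13, R14} → V_4 = -0.4935
Node n5: branches {R3, R5, R8} → V_5 = -0.5076
Node n6: branches {R2, R5, R10, R13, R15} → V_6 = -0.5721

R_eq = 50.24 Ω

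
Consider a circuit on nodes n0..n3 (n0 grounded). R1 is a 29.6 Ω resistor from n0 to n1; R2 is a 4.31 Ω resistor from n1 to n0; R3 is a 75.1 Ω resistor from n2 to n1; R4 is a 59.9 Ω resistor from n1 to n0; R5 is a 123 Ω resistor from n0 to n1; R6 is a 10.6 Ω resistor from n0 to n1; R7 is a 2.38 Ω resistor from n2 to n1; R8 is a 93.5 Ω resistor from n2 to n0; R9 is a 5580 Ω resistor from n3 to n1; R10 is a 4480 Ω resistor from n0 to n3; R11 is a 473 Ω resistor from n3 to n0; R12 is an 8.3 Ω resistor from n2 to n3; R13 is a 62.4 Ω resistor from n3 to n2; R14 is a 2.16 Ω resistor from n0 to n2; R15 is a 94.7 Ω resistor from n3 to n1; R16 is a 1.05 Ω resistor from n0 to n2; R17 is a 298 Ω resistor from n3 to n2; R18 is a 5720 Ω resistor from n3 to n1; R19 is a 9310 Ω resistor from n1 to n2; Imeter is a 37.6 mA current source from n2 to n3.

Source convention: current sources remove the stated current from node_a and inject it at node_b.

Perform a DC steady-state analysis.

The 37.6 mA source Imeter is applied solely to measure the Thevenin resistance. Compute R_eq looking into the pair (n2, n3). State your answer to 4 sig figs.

Apply KCL at each of the 3 non-ground nodes and solve the resulting linear system.
Node n1: branches {R1, R2, R3, R4, R5, R6, R7, R9, R15, R18, R19} → V_1 = 0.002638
Node n2: branches {R3, R7, R8, R12, R13, R14, R16, R17, R19, Imeter} → V_2 = -0.001113
Node n3: branches {R9, R10, R11, R12, R13, R15, R17, R18, Imeter} → V_3 = 0.2447

R_eq = 6.539 Ω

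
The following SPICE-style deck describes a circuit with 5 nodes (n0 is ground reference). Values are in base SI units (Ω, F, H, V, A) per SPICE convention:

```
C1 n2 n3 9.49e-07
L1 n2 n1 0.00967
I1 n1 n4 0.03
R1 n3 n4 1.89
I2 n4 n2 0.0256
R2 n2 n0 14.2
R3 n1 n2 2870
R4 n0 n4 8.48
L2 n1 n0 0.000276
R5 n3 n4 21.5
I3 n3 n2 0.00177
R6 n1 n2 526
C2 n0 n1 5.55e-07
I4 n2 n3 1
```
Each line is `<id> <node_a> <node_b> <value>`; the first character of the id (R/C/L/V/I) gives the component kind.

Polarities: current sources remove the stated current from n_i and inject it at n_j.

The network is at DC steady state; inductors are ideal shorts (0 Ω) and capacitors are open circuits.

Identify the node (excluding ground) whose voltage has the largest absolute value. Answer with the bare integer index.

Element admittances at DC:
  Y(C1) = 0.000 S between n2,n3
  L1: short n2↔n1 (DC inductor)
  I1: injects 0.03 A into n4 (from n1)
  Y(R1) = 0.5291 S between n3,n4
  I2: injects 0.0256 A into n2 (from n4)
  Y(R2) = 0.07042 S between n2,n0
  Y(R3) = 0.0003484 S between n1,n2
  Y(R4) = 0.1179 S between n0,n4
  L2: short n1↔n0 (DC inductor)
  Y(R5) = 0.04651 S between n3,n4
  I3: injects 0.00177 A into n2 (from n3)
  Y(R6) = 0.001901 S between n1,n2
  Y(C2) = 0.000 S between n0,n1
  I4: injects 1 A into n3 (from n2)
Assemble and solve the 6×6 MNA system:
  V(n1)=0.000  V(n2)=0.000  V(n3)=10.24  V(n4)=8.502
  i(L1)=-0.9726  i(L2)=-1.003

3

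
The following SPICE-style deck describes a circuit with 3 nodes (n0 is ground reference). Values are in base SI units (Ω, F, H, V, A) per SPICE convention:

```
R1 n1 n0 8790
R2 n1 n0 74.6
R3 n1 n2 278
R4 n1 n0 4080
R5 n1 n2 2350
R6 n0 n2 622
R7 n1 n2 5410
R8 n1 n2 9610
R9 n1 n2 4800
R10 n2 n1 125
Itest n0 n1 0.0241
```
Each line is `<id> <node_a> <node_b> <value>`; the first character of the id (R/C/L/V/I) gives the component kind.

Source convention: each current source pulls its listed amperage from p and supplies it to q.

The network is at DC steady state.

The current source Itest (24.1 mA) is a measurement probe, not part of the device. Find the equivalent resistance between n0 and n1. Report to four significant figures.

Apply KCL at each of the 2 non-ground nodes and solve the resulting linear system.
Node n1: branches {R1, R2, R3, R4, R5, R7, R8, R9, R10, Itest} → V_1 = 1.587
Node n2: branches {R3, R5, R6, R7, R8, R9, R10} → V_2 = 1.406

R_eq = 65.84 Ω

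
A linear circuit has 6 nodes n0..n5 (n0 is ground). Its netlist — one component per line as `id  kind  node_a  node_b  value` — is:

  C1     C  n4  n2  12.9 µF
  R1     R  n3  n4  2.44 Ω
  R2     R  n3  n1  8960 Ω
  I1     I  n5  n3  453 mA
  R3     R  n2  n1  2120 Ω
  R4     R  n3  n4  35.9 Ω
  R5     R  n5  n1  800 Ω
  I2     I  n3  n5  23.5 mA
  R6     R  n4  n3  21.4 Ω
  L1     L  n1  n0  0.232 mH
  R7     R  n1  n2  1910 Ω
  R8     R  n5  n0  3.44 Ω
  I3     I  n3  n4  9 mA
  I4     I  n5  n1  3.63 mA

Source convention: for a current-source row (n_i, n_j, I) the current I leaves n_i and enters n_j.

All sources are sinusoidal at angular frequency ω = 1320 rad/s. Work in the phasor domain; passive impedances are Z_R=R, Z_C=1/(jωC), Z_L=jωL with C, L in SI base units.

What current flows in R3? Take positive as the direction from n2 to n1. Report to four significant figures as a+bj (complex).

0.1830+0.001078j A

MNA unknowns: 5 node voltages V₁..V_5
C1: Y=0.000+0.01703j on G[4,2]
R1: Y=0.4098+0.000j on G[3,4]
R2: Y=0.0001116+0.000j on G[3,1]
I1: z[5]−=0.453, z[3]+=0.453
R3: Y=0.0004717+0.000j on G[2,1]
R4: Y=0.02786+0.000j on G[3,4]
R5: Y=0.001250+0.000j on G[5,1]
I2: z[3]−=0.0235, z[5]+=0.0235
R6: Y=0.04673+0.000j on G[4,3]
L1: Y=0.000-3.265j on G[1,0]
R7: Y=0.0005236+0.000j on G[1,2]
R8: Y=0.2907+0.000j on G[5,0]
I3: z[3]−=0.009, z[4]+=0.009
I4: z[5]−=0.00363, z[1]+=0.00363
solve → V1=5.034e-05+0.1321j, V2=387.9+2.418j, V3=388.9-20.25j, V4=388.1-20.26j, V5=-1.484+0.0005655j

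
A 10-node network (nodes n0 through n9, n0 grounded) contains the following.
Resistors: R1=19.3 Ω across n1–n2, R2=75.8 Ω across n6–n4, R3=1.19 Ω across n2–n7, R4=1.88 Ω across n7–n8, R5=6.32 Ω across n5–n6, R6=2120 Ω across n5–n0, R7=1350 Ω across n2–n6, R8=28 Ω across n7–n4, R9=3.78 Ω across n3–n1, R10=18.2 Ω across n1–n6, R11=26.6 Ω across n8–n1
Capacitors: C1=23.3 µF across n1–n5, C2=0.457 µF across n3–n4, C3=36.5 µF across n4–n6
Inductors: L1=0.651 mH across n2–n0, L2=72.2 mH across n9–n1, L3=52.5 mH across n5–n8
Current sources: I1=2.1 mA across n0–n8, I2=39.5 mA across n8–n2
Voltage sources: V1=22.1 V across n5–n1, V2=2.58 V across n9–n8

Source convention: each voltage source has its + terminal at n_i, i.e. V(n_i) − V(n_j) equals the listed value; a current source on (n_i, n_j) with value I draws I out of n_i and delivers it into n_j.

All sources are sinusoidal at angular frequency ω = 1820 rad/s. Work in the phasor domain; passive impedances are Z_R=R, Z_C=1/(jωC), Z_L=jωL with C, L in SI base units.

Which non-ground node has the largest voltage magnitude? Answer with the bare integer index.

MNA unknowns: 9 node voltages V₁..V_9 plus 2 source currents (V1, V2)
R1: Y=0.05181+0.000j on G[1,2]
R2: Y=0.01319+0.000j on G[6,4]
R3: Y=0.8403+0.000j on G[2,7]
C1: Y=0.000+0.04241j on G[1,5]
L1: Y=0.000-0.8440j on G[2,0]
R4: Y=0.5319+0.000j on G[7,8]
I1: z[0]−=0.0021, z[8]+=0.0021
C2: Y=0.000+0.0008317j on G[3,4]
C3: Y=0.000+0.06643j on G[4,6]
R5: Y=0.1582+0.000j on G[5,6]
R6: Y=0.0004717+0.000j on G[5,0]
R7: Y=0.0007407+0.000j on G[2,6]
R8: Y=0.03571+0.000j on G[7,4]
R9: Y=0.2646+0.000j on G[3,1]
L2: Y=0.000-0.007610j on G[9,1]
R10: Y=0.05495+0.000j on G[1,6]
I2: z[8]−=0.0395, z[2]+=0.0395
L3: Y=0.000-0.01047j on G[5,8]
R11: Y=0.03759+0.000j on G[8,1]
V1: row V5−V1=22.1, i_V1 at 5,1
V2: row V9−V8=2.58, i_V2 at 9,8
solve → V1=-3.675+0.1606j, V2=8.978e-05-0.007809j, V3=-3.685+0.1990j, V4=8.518+3.435j, V5=18.42+0.1606j, V6=11.30-0.4639j, V7=0.1619-0.01788j, V8=-0.1435-0.2657j, V9=2.436-0.2657j
aux → i_V1=-1.140-0.8417j, i_V2=0.003244+0.04651j

5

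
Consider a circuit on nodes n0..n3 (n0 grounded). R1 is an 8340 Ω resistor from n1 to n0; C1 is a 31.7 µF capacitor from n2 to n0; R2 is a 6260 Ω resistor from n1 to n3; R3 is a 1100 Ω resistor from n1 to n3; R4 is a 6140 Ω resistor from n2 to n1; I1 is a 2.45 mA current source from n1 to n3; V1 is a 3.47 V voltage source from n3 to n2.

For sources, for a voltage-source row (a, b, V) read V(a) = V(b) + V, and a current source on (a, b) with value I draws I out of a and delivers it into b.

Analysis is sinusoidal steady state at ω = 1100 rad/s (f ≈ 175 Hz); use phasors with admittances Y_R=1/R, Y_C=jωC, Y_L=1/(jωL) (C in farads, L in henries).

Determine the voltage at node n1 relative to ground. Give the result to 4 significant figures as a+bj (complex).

Apply KCL at each of the 3 non-ground nodes and solve the resulting linear system.
Node n1: branches {R1, R2, R3, R4, I1} → V_1 = 0.9314+0.002919j
Node n2: branches {C1, R4, V1} → V_2 = -1.004e-05+0.003203j
Node n3: branches {R2, R3, I1, V1} → V_3 = 3.470+0.003203j
Source currents: i(V1)=-0.0002634-3.037e-07j

0.9314+0.002919j V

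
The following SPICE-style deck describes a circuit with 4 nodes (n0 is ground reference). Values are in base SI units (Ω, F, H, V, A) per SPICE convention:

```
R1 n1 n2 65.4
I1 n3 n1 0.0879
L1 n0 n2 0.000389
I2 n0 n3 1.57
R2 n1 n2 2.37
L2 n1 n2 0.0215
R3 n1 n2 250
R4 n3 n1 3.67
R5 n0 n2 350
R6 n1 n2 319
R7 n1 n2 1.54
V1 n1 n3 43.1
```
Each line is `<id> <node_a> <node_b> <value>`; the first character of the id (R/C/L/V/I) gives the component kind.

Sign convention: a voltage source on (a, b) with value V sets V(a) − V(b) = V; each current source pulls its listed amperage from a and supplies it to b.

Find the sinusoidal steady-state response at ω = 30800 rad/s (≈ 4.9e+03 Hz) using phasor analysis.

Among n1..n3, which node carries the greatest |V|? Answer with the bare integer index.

Apply KCL at each of the 3 non-ground nodes and solve the resulting linear system.
Node n1: branches {R1, I1, R2, L2, R3, R4, R6, R7, V1} → V_1 = 2.079+18.79j
Node n2: branches {R1, L1, R2, L2, R3, R5, R6, R7} → V_2 = 0.6432+18.79j
Node n3: branches {I1, I2, R4, V1} → V_3 = -41.02+18.79j
Source currents: i(V1)=-13.23+0.000j

3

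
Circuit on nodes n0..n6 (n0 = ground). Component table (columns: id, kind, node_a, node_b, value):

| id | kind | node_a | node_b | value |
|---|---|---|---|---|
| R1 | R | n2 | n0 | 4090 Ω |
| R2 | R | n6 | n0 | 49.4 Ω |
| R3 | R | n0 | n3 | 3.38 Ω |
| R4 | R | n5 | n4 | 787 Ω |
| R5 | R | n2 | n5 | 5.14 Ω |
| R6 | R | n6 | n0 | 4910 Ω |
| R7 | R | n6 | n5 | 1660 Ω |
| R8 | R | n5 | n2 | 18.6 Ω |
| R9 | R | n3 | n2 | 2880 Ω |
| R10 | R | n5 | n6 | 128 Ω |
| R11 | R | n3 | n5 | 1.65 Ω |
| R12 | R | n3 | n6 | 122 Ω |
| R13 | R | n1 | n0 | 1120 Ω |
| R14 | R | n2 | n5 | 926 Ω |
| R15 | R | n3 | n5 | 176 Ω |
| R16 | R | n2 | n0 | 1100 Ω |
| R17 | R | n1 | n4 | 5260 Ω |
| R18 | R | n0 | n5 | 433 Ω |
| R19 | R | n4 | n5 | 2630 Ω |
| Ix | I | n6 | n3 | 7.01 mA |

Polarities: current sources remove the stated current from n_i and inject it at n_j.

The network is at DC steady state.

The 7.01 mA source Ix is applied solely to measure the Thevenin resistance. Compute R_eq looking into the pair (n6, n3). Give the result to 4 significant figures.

R_eq = 28.06 Ω

Element admittances at DC:
  Y(R1) = 0.0002445 S between n2,n0
  Y(R2) = 0.02024 S between n6,n0
  Y(R3) = 0.2959 S between n0,n3
  Y(R4) = 0.001271 S between n5,n4
  Y(R5) = 0.1946 S between n2,n5
  Y(R6) = 0.0002037 S between n6,n0
  Y(R7) = 0.0006024 S between n6,n5
  Y(R8) = 0.05376 S between n5,n2
  Y(R9) = 0.0003472 S between n3,n2
  Y(R10) = 0.007812 S between n5,n6
  Y(R11) = 0.6061 S between n3,n5
  Y(R12) = 0.008197 S between n3,n6
  Y(R13) = 0.0008929 S between n1,n0
  Y(R14) = 0.001080 S between n2,n5
  Y(R15) = 0.005682 S between n3,n5
  Y(R16) = 0.0009091 S between n2,n0
  Y(R17) = 0.0001901 S between n1,n4
  Y(R18) = 0.002309 S between n0,n5
  Y(R19) = 0.0003802 S between n4,n5
  Ix: injects 0.00701 A into n3 (from n6)
Assemble and solve the 6×6 MNA system:
  V(n1)=0.001584  V(n2)=0.009838  V(n3)=0.01260  V(n4)=0.009023  V(n5)=0.009880  V(n6)=-0.1841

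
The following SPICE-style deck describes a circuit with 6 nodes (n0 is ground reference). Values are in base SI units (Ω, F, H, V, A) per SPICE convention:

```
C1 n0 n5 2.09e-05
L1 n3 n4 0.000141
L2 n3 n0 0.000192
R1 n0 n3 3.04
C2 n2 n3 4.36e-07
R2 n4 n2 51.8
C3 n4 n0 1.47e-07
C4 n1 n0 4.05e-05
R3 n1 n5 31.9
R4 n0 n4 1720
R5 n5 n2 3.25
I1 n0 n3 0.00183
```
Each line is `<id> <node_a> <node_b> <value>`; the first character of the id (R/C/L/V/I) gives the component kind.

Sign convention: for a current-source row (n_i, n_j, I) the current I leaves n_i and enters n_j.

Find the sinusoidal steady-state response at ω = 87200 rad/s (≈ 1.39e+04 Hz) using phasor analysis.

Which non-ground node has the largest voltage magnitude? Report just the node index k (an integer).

4

MNA unknowns: 5 node voltages V₁..V_5
C1: Y=0.000+1.822j on G[0,5]
L1: Y=0.000-0.08133j on G[3,4]
L2: Y=0.000-0.05973j on G[3,0]
R1: Y=0.3289+0.000j on G[0,3]
C2: Y=0.000+0.03802j on G[2,3]
R2: Y=0.01931+0.000j on G[4,2]
C3: Y=0.000+0.01282j on G[4,0]
C4: Y=0.000+3.532j on G[1,0]
R3: Y=0.03135+0.000j on G[1,5]
R4: Y=0.0005814+0.000j on G[0,4]
R5: Y=0.3077+0.000j on G[5,2]
I1: z[0]−=0.00183, z[3]+=0.00183
solve → V1=-4.990e-07-7.323e-07j, V2=0.0004277+0.0004230j, V3=0.005135+0.0002662j, V4=0.005629-0.001197j, V5=8.200e-05-5.695e-05j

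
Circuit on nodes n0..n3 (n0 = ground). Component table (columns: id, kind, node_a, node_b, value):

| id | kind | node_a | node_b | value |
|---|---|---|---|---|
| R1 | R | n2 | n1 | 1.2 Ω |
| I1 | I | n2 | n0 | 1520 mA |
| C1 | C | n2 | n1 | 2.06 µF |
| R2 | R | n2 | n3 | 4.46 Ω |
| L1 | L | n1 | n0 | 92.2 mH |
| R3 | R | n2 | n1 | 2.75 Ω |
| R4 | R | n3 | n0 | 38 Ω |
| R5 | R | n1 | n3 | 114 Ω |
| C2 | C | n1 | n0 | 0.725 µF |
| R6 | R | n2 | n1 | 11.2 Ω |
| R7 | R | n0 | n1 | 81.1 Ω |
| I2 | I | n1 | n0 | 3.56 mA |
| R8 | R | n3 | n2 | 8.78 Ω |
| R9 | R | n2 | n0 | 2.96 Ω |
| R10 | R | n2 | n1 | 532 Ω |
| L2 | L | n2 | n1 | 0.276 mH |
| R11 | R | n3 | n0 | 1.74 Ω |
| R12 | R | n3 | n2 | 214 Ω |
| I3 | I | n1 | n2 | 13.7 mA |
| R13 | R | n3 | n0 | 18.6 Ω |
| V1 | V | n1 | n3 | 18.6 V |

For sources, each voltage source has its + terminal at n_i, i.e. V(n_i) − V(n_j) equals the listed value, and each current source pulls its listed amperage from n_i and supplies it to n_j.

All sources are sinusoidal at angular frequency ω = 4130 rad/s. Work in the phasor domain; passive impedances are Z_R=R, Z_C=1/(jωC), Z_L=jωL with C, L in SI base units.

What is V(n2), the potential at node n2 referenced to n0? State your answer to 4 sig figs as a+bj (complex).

7.239-1.580j V

Apply KCL at each of the 3 non-ground nodes and solve the resulting linear system.
Node n1: branches {R1, C1, L1, R3, R5, C2, R6, R7, I2, R10, L2, I3, V1} → V_1 = 12.31+0.7931j
Node n2: branches {R1, I1, C1, R2, R3, R6, R8, R9, R10, L2, R12, I3} → V_2 = 7.239-1.580j
Node n3: branches {R2, R4, R5, R8, R11, R12, R13, V1} → V_3 = -6.293+0.7931j
Source currents: i(V1)=-8.922+1.333j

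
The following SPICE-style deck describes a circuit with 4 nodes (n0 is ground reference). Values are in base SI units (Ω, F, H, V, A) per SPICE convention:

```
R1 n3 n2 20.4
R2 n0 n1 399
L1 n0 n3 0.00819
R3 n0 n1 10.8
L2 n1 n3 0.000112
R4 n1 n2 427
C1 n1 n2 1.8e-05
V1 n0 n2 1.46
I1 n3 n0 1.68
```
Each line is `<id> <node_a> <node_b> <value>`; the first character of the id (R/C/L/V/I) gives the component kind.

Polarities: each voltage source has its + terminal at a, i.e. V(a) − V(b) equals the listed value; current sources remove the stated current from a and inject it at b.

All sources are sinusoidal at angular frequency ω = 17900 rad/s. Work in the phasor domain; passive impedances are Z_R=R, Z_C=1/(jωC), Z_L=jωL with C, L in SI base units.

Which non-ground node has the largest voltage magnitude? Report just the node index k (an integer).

Apply KCL at each of the 3 non-ground nodes and solve the resulting linear system.
Node n1: branches {R2, R3, L2, R4, C1} → V_1 = -2.916+4.160j
Node n2: branches {R1, R4, C1, V1} → V_2 = -1.460+0.000j
Node n3: branches {R1, L1, L2, I1} → V_3 = -2.788+0.9102j
Source currents: i(V1)=1.409+0.4147j

1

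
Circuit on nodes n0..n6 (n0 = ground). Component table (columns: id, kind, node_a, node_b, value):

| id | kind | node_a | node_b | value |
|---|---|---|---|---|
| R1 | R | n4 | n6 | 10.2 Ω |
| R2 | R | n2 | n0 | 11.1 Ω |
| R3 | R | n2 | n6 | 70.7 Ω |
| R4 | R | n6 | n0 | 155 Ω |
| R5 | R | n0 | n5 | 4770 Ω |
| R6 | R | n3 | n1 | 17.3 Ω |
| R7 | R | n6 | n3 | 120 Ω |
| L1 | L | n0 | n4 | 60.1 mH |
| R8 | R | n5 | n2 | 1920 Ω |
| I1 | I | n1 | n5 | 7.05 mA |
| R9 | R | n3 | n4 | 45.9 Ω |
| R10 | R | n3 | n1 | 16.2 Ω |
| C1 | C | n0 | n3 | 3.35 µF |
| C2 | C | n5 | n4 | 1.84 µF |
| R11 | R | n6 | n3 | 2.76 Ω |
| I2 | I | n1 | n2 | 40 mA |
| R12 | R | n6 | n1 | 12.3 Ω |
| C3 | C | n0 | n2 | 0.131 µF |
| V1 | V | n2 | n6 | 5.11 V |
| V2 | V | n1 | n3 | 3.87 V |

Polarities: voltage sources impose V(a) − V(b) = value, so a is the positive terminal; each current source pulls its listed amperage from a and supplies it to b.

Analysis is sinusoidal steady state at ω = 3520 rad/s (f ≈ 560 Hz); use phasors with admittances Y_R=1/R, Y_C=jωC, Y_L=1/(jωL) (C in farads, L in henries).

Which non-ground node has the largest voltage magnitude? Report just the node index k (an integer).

3

Element admittances at ω=3520 rad/s:
  Y(R1) = 0.09804+0.000j S between n4,n6
  Y(R2) = 0.09009+0.000j S between n2,n0
  Y(R3) = 0.01414+0.000j S between n2,n6
  Y(R4) = 0.006452+0.000j S between n6,n0
  Y(R5) = 0.0002096+0.000j S between n0,n5
  Y(R6) = 0.05780+0.000j S between n3,n1
  Y(R7) = 0.008333+0.000j S between n6,n3
  Y(L1) = 0.000-0.004727j S between n0,n4
  Y(R8) = 0.0005208+0.000j S between n5,n2
  I1: injects 0.00705 A into n5 (from n1)
  Y(R9) = 0.02179+0.000j S between n3,n4
  Y(R10) = 0.06173+0.000j S between n3,n1
  Y(C1) = 0.000+0.01179j S between n0,n3
  Y(C2) = 0.000+0.006477j S between n5,n4
  Y(R11) = 0.3623+0.000j S between n6,n3
  I2: injects 0.04 A into n2 (from n1)
  Y(R12) = 0.08130+0.000j S between n6,n1
  Y(C3) = 0.000+0.0004611j S between n0,n2
  V1: constraint V(n2)−V(n6) = 5.11
  V2: constraint V(n1)−V(n3) = 3.87
Assemble and solve the 8×8 MNA system:
  V(n1)=-1.584+0.5627j  V(n2)=0.4085+0.4340j  V(n3)=-5.454+0.5627j  V(n4)=-4.761+0.2798j  V(n5)=-4.573-1.357j  V(n6)=-4.701+0.4340j
  i(V1)=-0.07148-0.04022j  i(V2)=-0.7631-0.01046j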